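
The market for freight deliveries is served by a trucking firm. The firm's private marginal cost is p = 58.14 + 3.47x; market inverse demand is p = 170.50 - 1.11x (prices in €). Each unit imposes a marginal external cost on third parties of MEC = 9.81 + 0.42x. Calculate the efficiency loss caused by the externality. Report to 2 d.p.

DWL = €40.46

Market equilibrium (private): 58.14 + 3.47x = 170.50 - 1.11x → x_m = 24.5328.
Social marginal cost = private MC + MEC = 67.95 + 3.89x.
Set SMC = demand: 67.95 + 3.89x = 170.50 - 1.11x → x* = 20.5100.
Between x* and x_m the wedge SMC − demand runs linearly from 0 to MEC(x_m), so the loss is a triangle.
DWL = ½ × 4.0228 × 20.1138 = 40.4569.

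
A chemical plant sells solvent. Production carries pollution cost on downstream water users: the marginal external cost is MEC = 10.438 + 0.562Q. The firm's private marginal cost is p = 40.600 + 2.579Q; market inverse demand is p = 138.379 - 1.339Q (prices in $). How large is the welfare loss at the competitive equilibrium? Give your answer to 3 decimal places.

Market equilibrium (private): 40.600 + 2.579Q = 138.379 - 1.339Q → Q_m = 24.9564.
Social marginal cost = private MC + MEC = 51.038 + 3.141Q.
Set SMC = demand: 51.038 + 3.141Q = 138.379 - 1.339Q → Q* = 19.4958.
The welfare-loss triangle has base |Q_m − Q*| and height MEC(Q_m) (the vertical gap between SMC and demand is zero at Q* and MEC at Q_m).
DWL = ½ × 5.4606 × 24.4635 = 66.7927.

DWL = $66.793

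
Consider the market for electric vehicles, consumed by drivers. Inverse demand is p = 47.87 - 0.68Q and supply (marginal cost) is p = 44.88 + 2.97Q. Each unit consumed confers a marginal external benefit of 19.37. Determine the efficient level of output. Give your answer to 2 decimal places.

Social marginal benefit = demand + MEB = 67.24 - 0.68Q.
Set SMB = MC: 67.24 - 0.68Q = 44.88 + 2.97Q → Q* = 6.1260.

Q* = 6.13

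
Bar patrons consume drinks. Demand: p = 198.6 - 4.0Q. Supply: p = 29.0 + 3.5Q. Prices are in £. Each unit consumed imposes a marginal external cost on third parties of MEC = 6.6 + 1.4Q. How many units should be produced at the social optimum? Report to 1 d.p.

Social marginal benefit = demand − MEC = 192.0 - 5.4Q.
Set SMB = MC: 192.0 - 5.4Q = 29.0 + 3.5Q → Q* = 18.3146.

Q* = 18.3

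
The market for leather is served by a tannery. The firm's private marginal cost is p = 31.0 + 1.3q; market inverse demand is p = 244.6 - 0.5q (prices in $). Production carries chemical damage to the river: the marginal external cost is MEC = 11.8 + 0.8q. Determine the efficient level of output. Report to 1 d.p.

q* = 77.6

Social marginal cost = private MC + MEC = 42.8 + 2.1q.
Set SMC = demand: 42.8 + 2.1q = 244.6 - 0.5q → q* = 77.6154.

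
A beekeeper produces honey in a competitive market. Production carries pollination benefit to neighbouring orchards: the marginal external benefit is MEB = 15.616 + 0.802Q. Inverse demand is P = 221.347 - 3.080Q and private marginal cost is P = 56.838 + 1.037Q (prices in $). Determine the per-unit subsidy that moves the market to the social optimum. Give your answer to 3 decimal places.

subsidy = $59.194 per unit

Social marginal cost = private MC − MEB = 41.222 + 0.235Q.
Set SMC = demand: 41.222 + 0.235Q = 221.347 - 3.080Q → Q* = 54.3363.
The Pigouvian subsidy equals MEB at Q*: 15.616 + 0.802×54.3363 = 59.1937.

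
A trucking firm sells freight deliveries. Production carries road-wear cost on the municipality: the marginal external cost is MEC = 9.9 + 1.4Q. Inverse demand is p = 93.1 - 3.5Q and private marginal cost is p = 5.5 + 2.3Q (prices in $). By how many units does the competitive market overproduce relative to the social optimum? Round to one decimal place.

4.3 units

Market equilibrium (private): 5.5 + 2.3Q = 93.1 - 3.5Q → Q_m = 15.1034.
Social marginal cost = private MC + MEC = 15.4 + 3.7Q.
Set SMC = demand: 15.4 + 3.7Q = 93.1 - 3.5Q → Q* = 10.7917.
Gap = |15.1034 − 10.7917| = 4.3117.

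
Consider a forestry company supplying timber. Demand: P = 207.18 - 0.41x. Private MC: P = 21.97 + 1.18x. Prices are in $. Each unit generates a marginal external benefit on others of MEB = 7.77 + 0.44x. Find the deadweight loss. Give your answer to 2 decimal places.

Market equilibrium (private): 21.97 + 1.18x = 207.18 - 0.41x → x_m = 116.4843.
Social marginal cost = private MC − MEB = 14.20 + 0.74x.
Set SMC = demand: 14.20 + 0.74x = 207.18 - 0.41x → x* = 167.8087.
The welfare-loss triangle has base |x_m − x*| and height MEB(x_m) (the vertical gap between SMC and demand is zero at x* and MEB at x_m).
DWL = ½ × 51.3244 × 59.0231 = 1514.6626.

DWL = $1514.66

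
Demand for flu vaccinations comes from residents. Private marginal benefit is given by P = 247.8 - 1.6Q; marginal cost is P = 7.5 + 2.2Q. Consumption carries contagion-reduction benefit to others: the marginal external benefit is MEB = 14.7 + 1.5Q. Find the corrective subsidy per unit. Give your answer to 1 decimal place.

subsidy = 181.0 per unit

Social marginal benefit = demand + MEB = 262.5 - 0.1Q.
Set SMB = MC: 262.5 - 0.1Q = 7.5 + 2.2Q → Q* = 110.8696.
The Pigouvian subsidy equals MEB at Q*: 14.7 + 1.5×110.8696 = 181.0044.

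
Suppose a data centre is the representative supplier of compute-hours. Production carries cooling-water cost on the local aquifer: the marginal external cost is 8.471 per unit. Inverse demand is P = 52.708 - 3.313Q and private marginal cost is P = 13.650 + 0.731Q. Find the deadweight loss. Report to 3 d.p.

DWL = 8.872

Market equilibrium (private): 13.650 + 0.731Q = 52.708 - 3.313Q → Q_m = 9.6583.
Social marginal cost = private MC + MEC = 22.121 + 0.731Q.
Set SMC = demand: 22.121 + 0.731Q = 52.708 - 3.313Q → Q* = 7.5636.
The welfare-loss triangle has base |Q_m − Q*| and height MEC(Q_m) (the vertical gap between SMC and demand is zero at Q* and MEC at Q_m).
DWL = ½ × 2.0947 × 8.4710 = 8.8721.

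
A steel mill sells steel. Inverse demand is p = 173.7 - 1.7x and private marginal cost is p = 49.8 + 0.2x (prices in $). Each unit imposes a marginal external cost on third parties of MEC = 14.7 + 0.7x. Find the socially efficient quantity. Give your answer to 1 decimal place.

x* = 42.0

Social marginal cost = private MC + MEC = 64.5 + 0.9x.
Set SMC = demand: 64.5 + 0.9x = 173.7 - 1.7x → x* = 42.0000.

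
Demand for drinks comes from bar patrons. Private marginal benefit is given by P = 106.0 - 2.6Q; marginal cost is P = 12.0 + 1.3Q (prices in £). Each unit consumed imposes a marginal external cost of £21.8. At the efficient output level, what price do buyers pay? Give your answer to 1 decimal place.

Social marginal benefit = demand − MEC = 84.2 - 2.6Q.
Set SMB = MC: 84.2 - 2.6Q = 12.0 + 1.3Q → Q* = 18.5128.
Consumer price on the demand curve at Q*: 106.0 − 2.6×18.5128 = 57.8667.

P = £57.9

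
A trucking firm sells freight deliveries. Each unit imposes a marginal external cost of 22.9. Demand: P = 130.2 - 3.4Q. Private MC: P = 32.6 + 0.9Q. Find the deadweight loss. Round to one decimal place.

Market equilibrium (private): 32.6 + 0.9Q = 130.2 - 3.4Q → Q_m = 22.6977.
Social marginal cost = private MC + MEC = 55.5 + 0.9Q.
Set SMC = demand: 55.5 + 0.9Q = 130.2 - 3.4Q → Q* = 17.3721.
Between Q* and Q_m the wedge SMC − demand runs linearly from 0 to MEC(Q_m), so the loss is a triangle.
DWL = ½ × 5.3256 × 22.9000 = 60.9781.

DWL = 61.0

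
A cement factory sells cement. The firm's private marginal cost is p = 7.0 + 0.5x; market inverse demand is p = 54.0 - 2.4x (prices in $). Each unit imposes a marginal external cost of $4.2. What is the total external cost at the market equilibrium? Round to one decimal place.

Market equilibrium (private): 7.0 + 0.5x = 54.0 - 2.4x → x_m = 16.2069.
Total external cost = MEC × x_m = 4.2 × 16.2069 = 68.0690.

$68.1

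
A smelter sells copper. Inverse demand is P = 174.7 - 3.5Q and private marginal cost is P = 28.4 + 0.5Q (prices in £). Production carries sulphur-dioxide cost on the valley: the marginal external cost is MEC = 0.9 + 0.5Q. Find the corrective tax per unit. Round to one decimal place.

tax = £17.1 per unit

Social marginal cost = private MC + MEC = 29.3 + Q.
Set SMC = demand: 29.3 + Q = 174.7 - 3.5Q → Q* = 32.3111.
The Pigouvian tax equals MEC at Q*: 0.9 + 0.5×32.3111 = 17.0556.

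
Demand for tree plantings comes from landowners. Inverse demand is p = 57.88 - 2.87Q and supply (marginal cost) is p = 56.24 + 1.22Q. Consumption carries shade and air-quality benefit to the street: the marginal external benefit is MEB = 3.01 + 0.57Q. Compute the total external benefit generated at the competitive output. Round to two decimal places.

1.25

Market equilibrium (private): 56.24 + 1.22Q = 57.88 - 2.87Q → Q_m = 0.4010.
Total external benefit = ∫₀^{Q_m} (3.01 + 0.57Q) dQ = 3.01×0.4010 + ½×0.57×0.4010² = 1.2528.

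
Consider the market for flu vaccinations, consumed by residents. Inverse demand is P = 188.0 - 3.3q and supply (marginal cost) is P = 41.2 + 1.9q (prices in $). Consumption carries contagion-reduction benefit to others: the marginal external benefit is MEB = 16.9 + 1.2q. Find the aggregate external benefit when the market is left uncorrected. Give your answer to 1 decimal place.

Market equilibrium (private): 41.2 + 1.9q = 188.0 - 3.3q → q_m = 28.2308.
Total external benefit = ∫₀^{q_m} (16.9 + 1.2q) dq = 16.9×28.2308 + ½×1.2×28.2308² = 955.2874.

$955.3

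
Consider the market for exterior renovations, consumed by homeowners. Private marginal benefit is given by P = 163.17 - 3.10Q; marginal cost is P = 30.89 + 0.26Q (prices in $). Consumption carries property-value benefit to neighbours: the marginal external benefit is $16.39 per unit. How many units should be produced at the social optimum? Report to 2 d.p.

Q* = 44.25

Social marginal benefit = demand + MEB = 179.56 - 3.10Q.
Set SMB = MC: 179.56 - 3.10Q = 30.89 + 0.26Q → Q* = 44.2470.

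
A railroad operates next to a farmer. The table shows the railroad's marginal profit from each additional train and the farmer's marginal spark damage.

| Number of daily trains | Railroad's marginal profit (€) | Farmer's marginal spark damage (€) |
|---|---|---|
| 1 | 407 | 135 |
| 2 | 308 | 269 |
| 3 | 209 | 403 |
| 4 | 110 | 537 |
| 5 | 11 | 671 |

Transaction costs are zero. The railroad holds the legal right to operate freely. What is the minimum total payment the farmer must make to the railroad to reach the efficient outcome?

€330

Left alone the railroad would choose level 5 (marginal profit stays positive).
Efficient level: k* = 2 (marginal profit ≥ marginal spark damage through 2).
The farmer must at least cover the railroad's forgone profit from cutting 5→2: 209 + 110 + 11 = 330.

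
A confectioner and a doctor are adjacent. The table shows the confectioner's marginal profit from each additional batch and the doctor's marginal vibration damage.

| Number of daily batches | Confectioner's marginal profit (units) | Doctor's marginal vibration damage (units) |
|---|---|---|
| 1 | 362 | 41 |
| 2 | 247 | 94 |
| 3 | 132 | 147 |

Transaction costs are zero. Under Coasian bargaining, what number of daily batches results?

Bargaining reaches the level where marginal profit last exceeds marginal vibration damage.
That holds through level 2 (247 ≥ 94) but not at 3 (132 < 147).

2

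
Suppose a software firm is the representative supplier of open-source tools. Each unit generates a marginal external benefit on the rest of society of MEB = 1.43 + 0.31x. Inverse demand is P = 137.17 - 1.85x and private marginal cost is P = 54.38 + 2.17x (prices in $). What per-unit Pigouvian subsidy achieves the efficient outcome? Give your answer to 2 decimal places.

subsidy = $8.47 per unit

Social marginal cost = private MC − MEB = 52.95 + 1.86x.
Set SMC = demand: 52.95 + 1.86x = 137.17 - 1.85x → x* = 22.7008.
The Pigouvian subsidy equals MEB at x*: 1.43 + 0.31×22.7008 = 8.4672.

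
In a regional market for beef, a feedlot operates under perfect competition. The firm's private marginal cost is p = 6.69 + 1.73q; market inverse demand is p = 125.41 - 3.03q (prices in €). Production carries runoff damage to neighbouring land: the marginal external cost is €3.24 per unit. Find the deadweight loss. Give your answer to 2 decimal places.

Market equilibrium (private): 6.69 + 1.73q = 125.41 - 3.03q → q_m = 24.9412.
Social marginal cost = private MC + MEC = 9.93 + 1.73q.
Set SMC = demand: 9.93 + 1.73q = 125.41 - 3.03q → q* = 24.2605.
Height of the DWL triangle at q_m is SMC(q_m) − demand(q_m) = MEC(q_m) = 3.2400.
DWL = ½ × 0.6807 × 3.2400 = 1.1027.

DWL = €1.10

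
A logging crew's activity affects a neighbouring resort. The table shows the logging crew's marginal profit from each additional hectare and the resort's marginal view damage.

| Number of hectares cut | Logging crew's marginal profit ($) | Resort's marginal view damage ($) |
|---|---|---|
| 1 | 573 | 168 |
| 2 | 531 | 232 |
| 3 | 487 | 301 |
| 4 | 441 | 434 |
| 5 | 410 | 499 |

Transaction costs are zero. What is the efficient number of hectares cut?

4

Bargaining reaches the level where marginal profit last exceeds marginal view damage.
That holds through level 4 (441 ≥ 434) but not at 5 (410 < 499).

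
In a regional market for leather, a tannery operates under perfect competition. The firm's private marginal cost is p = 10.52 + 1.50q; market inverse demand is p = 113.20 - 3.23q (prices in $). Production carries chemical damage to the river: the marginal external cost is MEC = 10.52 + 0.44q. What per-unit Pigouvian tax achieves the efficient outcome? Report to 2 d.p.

tax = $18.36 per unit

Social marginal cost = private MC + MEC = 21.04 + 1.94q.
Set SMC = demand: 21.04 + 1.94q = 113.20 - 3.23q → q* = 17.8259.
The Pigouvian tax equals MEC at q*: 10.52 + 0.44×17.8259 = 18.3634.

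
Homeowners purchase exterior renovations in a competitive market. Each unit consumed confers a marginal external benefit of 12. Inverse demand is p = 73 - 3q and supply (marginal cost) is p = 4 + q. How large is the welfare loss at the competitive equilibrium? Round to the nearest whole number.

DWL = 18

Market equilibrium (private): 4 + q = 73 - 3q → q_m = 17.2500.
Social marginal benefit = demand + MEB = 85 - 3q.
Set SMB = MC: 85 - 3q = 4 + q → q* = 20.2500.
The loss is the area between SMB and MC from q* to q_m; with linear curves that's a triangle of height MEB(q_m).
DWL = ½ × 3.0000 × 12.0000 = 18.0000.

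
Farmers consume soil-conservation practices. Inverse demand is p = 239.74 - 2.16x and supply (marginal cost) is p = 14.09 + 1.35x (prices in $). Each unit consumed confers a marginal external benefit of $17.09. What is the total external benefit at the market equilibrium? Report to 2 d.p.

$1098.68

Market equilibrium (private): 14.09 + 1.35x = 239.74 - 2.16x → x_m = 64.2877.
Total external benefit = MEB × x_m = 17.09 × 64.2877 = 1098.6768.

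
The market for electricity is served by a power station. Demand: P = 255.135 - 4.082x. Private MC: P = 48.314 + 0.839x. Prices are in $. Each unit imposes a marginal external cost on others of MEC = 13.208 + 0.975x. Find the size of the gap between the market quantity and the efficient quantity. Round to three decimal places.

Market equilibrium (private): 48.314 + 0.839x = 255.135 - 4.082x → x_m = 42.0282.
Social marginal cost = private MC + MEC = 61.522 + 1.814x.
Set SMC = demand: 61.522 + 1.814x = 255.135 - 4.082x → x* = 32.8380.
Gap = |42.0282 − 32.8380| = 9.1902.

9.190 units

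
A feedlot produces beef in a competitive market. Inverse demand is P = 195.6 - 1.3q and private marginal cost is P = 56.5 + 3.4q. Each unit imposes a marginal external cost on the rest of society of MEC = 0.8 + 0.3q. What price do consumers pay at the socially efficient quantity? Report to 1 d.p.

P = 159.6

Social marginal cost = private MC + MEC = 57.3 + 3.7q.
Set SMC = demand: 57.3 + 3.7q = 195.6 - 1.3q → q* = 27.6600.
Consumer price on the demand curve at q*: 195.6 − 1.3×27.6600 = 159.6420.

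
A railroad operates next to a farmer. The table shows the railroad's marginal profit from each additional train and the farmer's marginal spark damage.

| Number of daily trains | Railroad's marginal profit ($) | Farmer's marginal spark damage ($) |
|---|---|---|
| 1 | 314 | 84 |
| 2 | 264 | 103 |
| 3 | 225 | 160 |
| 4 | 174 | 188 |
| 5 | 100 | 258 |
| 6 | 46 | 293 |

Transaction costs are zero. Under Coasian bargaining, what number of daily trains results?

3

Bargaining reaches the level where marginal profit last exceeds marginal spark damage.
That holds through level 3 (225 ≥ 160) but not at 4 (174 < 188).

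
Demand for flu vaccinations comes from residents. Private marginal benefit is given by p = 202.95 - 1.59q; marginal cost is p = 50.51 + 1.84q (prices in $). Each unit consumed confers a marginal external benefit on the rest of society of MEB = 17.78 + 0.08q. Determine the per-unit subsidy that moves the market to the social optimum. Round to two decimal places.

Social marginal benefit = demand + MEB = 220.73 - 1.51q.
Set SMB = MC: 220.73 - 1.51q = 50.51 + 1.84q → q* = 50.8119.
The Pigouvian subsidy equals MEB at q*: 17.78 + 0.08×50.8119 = 21.8450.

subsidy = $21.84 per unit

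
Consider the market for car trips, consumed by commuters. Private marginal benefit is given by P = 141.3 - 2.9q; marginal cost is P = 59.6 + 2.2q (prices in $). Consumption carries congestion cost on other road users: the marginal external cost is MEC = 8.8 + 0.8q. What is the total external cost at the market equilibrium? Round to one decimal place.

Market equilibrium (private): 59.6 + 2.2q = 141.3 - 2.9q → q_m = 16.0196.
Total external cost = ∫₀^{q_m} (8.8 + 0.8q) dq = 8.8×16.0196 + ½×0.8×16.0196² = 243.6235.

$243.6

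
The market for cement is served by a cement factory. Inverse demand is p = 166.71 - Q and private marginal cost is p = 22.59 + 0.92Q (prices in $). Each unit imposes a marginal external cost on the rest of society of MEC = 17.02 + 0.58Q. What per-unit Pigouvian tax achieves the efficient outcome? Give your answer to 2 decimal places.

Social marginal cost = private MC + MEC = 39.61 + 1.50Q.
Set SMC = demand: 39.61 + 1.50Q = 166.71 - Q → Q* = 50.8400.
The Pigouvian tax equals MEC at Q*: 17.02 + 0.58×50.8400 = 46.5072.

tax = $46.51 per unit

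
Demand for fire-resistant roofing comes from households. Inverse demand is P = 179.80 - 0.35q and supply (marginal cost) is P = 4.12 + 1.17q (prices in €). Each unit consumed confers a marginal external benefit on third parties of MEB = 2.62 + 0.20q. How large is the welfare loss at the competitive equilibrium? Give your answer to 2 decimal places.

DWL = €250.88

Market equilibrium (private): 4.12 + 1.17q = 179.80 - 0.35q → q_m = 115.5789.
Social marginal benefit = demand + MEB = 182.42 - 0.15q.
Set SMB = MC: 182.42 - 0.15q = 4.12 + 1.17q → q* = 135.0758.
The welfare-loss triangle has base |q_m − q*| and height MEB(q_m) (the vertical gap between SMB and MC is zero at q* and MEB at q_m).
DWL = ½ × 19.4969 × 25.7358 = 250.8842.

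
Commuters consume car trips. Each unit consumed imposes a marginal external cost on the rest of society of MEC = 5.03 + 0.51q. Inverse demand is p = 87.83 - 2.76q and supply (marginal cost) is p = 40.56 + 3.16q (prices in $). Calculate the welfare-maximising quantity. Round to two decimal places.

q* = 6.57

Social marginal benefit = demand − MEC = 82.80 - 3.27q.
Set SMB = MC: 82.80 - 3.27q = 40.56 + 3.16q → q* = 6.5692.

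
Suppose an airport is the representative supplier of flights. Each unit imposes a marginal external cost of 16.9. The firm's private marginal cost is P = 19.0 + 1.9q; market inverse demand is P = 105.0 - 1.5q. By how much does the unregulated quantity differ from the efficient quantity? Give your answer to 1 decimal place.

5.0 units

Market equilibrium (private): 19.0 + 1.9q = 105.0 - 1.5q → q_m = 25.2941.
Social marginal cost = private MC + MEC = 35.9 + 1.9q.
Set SMC = demand: 35.9 + 1.9q = 105.0 - 1.5q → q* = 20.3235.
Gap = |25.2941 − 20.3235| = 4.9706.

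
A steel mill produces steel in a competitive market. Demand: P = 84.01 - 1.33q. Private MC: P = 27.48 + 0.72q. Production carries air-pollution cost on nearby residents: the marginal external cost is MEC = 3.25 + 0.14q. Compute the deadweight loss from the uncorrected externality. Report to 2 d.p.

Market equilibrium (private): 27.48 + 0.72q = 84.01 - 1.33q → q_m = 27.5756.
Social marginal cost = private MC + MEC = 30.73 + 0.86q.
Set SMC = demand: 30.73 + 0.86q = 84.01 - 1.33q → q* = 24.3288.
The loss is the area between SMC and demand from q* to q_m; with linear curves that's a triangle of height MEC(q_m).
DWL = ½ × 3.2468 × 7.1106 = 11.5433.

DWL = 11.54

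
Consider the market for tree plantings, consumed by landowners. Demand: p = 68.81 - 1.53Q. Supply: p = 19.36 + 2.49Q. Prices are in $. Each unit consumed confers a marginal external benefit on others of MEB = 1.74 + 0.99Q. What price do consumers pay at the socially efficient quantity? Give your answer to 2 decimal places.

P = $42.96

Social marginal benefit = demand + MEB = 70.55 - 0.54Q.
Set SMB = MC: 70.55 - 0.54Q = 19.36 + 2.49Q → Q* = 16.8944.
Consumer price on the demand curve at Q*: 68.81 − 1.53×16.8944 = 42.9616.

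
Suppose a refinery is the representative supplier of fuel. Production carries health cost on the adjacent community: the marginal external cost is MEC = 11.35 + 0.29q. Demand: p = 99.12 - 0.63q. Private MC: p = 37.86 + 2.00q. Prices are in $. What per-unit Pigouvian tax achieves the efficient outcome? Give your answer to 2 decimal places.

tax = $16.31 per unit

Social marginal cost = private MC + MEC = 49.21 + 2.29q.
Set SMC = demand: 49.21 + 2.29q = 99.12 - 0.63q → q* = 17.0925.
The Pigouvian tax equals MEC at q*: 11.35 + 0.29×17.0925 = 16.3068.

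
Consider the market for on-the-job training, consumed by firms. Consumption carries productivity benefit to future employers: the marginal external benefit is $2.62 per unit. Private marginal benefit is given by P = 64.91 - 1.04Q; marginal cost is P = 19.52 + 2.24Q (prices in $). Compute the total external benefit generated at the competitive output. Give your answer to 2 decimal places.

Market equilibrium (private): 19.52 + 2.24Q = 64.91 - 1.04Q → Q_m = 13.8384.
Total external benefit = MEB × Q_m = 2.62 × 13.8384 = 36.2566.

$36.26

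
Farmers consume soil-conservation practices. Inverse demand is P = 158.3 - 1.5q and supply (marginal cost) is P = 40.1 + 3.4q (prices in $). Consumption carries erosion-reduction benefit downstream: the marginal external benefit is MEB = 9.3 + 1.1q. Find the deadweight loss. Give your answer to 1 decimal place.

Market equilibrium (private): 40.1 + 3.4q = 158.3 - 1.5q → q_m = 24.1224.
Social marginal benefit = demand + MEB = 167.6 - 0.4q.
Set SMB = MC: 167.6 - 0.4q = 40.1 + 3.4q → q* = 33.5526.
Height of the DWL triangle at q_m is SMB(q_m) − MC(q_m) = MEB(q_m) = 35.8347.
DWL = ½ × 9.4302 × 35.8347 = 168.9642.

DWL = $169.0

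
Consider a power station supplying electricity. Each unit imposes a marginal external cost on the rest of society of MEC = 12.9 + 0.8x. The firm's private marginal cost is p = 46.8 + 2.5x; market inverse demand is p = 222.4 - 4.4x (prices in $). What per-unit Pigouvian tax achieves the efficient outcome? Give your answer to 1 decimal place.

Social marginal cost = private MC + MEC = 59.7 + 3.3x.
Set SMC = demand: 59.7 + 3.3x = 222.4 - 4.4x → x* = 21.1299.
The Pigouvian tax equals MEC at x*: 12.9 + 0.8×21.1299 = 29.8039.

tax = $29.8 per unit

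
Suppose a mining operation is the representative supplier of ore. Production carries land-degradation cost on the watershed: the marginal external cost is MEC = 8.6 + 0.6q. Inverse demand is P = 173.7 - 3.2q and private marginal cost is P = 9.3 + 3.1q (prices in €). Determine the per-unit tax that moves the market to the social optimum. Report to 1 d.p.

Social marginal cost = private MC + MEC = 17.9 + 3.7q.
Set SMC = demand: 17.9 + 3.7q = 173.7 - 3.2q → q* = 22.5797.
The Pigouvian tax equals MEC at q*: 8.6 + 0.6×22.5797 = 22.1478.

tax = €22.1 per unit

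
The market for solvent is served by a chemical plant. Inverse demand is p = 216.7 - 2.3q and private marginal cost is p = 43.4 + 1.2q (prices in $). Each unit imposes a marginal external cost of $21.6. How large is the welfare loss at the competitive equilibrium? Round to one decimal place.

Market equilibrium (private): 43.4 + 1.2q = 216.7 - 2.3q → q_m = 49.5143.
Social marginal cost = private MC + MEC = 65.0 + 1.2q.
Set SMC = demand: 65.0 + 1.2q = 216.7 - 2.3q → q* = 43.3429.
The loss is the area between SMC and demand from q* to q_m; with linear curves that's a triangle of height MEC(q_m).
DWL = ½ × 6.1714 × 21.6000 = 66.6511.

DWL = $66.7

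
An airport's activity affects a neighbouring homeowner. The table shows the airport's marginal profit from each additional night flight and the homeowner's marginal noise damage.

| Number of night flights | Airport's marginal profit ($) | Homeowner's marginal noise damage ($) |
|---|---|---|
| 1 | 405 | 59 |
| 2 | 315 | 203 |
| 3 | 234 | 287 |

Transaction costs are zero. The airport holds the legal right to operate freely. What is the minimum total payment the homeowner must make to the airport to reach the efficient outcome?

$234

Left alone the airport would choose level 3 (marginal profit stays positive).
Efficient level: k* = 2 (marginal profit ≥ marginal noise damage through 2).
The homeowner must at least cover the airport's forgone profit from cutting 3→2: 234 = 234.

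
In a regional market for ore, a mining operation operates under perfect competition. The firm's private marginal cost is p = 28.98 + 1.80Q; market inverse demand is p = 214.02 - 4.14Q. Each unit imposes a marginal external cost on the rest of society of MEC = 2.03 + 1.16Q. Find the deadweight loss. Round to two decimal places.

Market equilibrium (private): 28.98 + 1.80Q = 214.02 - 4.14Q → Q_m = 31.1515.
Social marginal cost = private MC + MEC = 31.01 + 2.96Q.
Set SMC = demand: 31.01 + 2.96Q = 214.02 - 4.14Q → Q* = 25.7761.
Between Q* and Q_m the wedge SMC − demand runs linearly from 0 to MEC(Q_m), so the loss is a triangle.
DWL = ½ × 5.3754 × 38.1658 = 102.5782.

DWL = 102.58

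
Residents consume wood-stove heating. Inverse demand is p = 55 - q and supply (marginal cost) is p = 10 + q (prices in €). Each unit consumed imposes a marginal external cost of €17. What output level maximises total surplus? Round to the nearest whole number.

q* = 14

Social marginal benefit = demand − MEC = 38 - q.
Set SMB = MC: 38 - q = 10 + q → q* = 14.0000.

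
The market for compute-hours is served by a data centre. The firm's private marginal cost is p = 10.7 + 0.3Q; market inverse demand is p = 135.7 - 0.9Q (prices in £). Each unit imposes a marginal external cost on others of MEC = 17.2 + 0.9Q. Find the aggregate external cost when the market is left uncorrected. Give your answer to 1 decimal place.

£6674.5

Market equilibrium (private): 10.7 + 0.3Q = 135.7 - 0.9Q → Q_m = 104.1667.
Total external cost = ∫₀^{Q_m} (17.2 + 0.9Q) dQ = 17.2×104.1667 + ½×0.9×104.1667² = 6674.4829.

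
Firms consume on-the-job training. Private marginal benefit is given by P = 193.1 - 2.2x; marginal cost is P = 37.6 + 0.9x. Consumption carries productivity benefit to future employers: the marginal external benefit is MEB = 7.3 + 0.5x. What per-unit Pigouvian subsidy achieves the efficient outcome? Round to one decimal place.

Social marginal benefit = demand + MEB = 200.4 - 1.7x.
Set SMB = MC: 200.4 - 1.7x = 37.6 + 0.9x → x* = 62.6154.
The Pigouvian subsidy equals MEB at x*: 7.3 + 0.5×62.6154 = 38.6077.

subsidy = 38.6 per unit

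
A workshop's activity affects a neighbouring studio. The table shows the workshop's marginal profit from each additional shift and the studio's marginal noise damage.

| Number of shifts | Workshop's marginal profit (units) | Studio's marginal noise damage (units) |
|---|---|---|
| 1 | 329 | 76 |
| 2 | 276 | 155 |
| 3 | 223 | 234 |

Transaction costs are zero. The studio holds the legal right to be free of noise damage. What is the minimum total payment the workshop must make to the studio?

231

Efficient level: marginal profit ≥ marginal noise damage through level 2, so k* = 2.
With the studio holding the right, the workshop must at least compensate total damage at k*: 76 + 155 = 231.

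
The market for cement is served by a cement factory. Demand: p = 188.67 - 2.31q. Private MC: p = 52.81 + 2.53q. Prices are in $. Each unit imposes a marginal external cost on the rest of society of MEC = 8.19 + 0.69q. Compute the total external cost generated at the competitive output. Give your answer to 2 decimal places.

$501.73

Market equilibrium (private): 52.81 + 2.53q = 188.67 - 2.31q → q_m = 28.0702.
Total external cost = ∫₀^{q_m} (8.19 + 0.69q) dq = 8.19×28.0702 + ½×0.69×28.0702² = 501.7329.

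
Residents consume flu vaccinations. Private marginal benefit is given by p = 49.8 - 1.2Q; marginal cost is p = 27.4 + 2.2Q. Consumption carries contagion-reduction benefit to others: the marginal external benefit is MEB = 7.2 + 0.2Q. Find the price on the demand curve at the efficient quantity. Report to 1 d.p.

Social marginal benefit = demand + MEB = 57.0 - Q.
Set SMB = MC: 57.0 - Q = 27.4 + 2.2Q → Q* = 9.2500.
Consumer price on the demand curve at Q*: 49.8 − 1.2×9.2500 = 38.7000.

P = 38.7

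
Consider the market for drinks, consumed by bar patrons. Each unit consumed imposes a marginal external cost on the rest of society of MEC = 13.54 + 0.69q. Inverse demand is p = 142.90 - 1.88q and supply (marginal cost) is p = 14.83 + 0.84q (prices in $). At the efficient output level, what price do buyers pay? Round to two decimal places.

Social marginal benefit = demand − MEC = 129.36 - 2.57q.
Set SMB = MC: 129.36 - 2.57q = 14.83 + 0.84q → q* = 33.5865.
Consumer price on the demand curve at q*: 142.90 − 1.88×33.5865 = 79.7574.

P = $79.76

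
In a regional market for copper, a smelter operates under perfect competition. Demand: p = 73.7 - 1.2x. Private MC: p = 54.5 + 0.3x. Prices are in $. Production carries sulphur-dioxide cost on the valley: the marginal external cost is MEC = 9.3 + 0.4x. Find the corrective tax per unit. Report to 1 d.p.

Social marginal cost = private MC + MEC = 63.8 + 0.7x.
Set SMC = demand: 63.8 + 0.7x = 73.7 - 1.2x → x* = 5.2105.
The Pigouvian tax equals MEC at x*: 9.3 + 0.4×5.2105 = 11.3842.

tax = $11.4 per unit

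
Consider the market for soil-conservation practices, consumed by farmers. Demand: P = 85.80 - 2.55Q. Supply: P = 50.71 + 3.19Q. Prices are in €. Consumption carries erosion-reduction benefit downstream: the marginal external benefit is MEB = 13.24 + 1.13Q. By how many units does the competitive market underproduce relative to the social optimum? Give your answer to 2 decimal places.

4.37 units

Market equilibrium (private): 50.71 + 3.19Q = 85.80 - 2.55Q → Q_m = 6.1132.
Social marginal benefit = demand + MEB = 99.04 - 1.42Q.
Set SMB = MC: 99.04 - 1.42Q = 50.71 + 3.19Q → Q* = 10.4837.
Gap = |6.1132 − 10.4837| = 4.3705.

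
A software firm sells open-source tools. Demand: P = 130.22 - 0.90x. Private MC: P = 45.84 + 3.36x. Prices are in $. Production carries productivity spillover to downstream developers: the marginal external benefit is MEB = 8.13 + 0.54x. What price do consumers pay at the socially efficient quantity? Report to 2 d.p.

P = $107.84

Social marginal cost = private MC − MEB = 37.71 + 2.82x.
Set SMC = demand: 37.71 + 2.82x = 130.22 - 0.90x → x* = 24.8683.
Consumer price on the demand curve at x*: 130.22 − 0.90×24.8683 = 107.8385.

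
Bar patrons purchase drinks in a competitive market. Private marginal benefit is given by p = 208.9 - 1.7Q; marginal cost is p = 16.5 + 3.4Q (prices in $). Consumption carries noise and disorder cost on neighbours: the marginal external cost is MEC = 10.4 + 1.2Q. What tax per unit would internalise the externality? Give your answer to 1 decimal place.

tax = $45.1 per unit

Social marginal benefit = demand − MEC = 198.5 - 2.9Q.
Set SMB = MC: 198.5 - 2.9Q = 16.5 + 3.4Q → Q* = 28.8889.
The Pigouvian tax equals MEC at Q*: 10.4 + 1.2×28.8889 = 45.0667.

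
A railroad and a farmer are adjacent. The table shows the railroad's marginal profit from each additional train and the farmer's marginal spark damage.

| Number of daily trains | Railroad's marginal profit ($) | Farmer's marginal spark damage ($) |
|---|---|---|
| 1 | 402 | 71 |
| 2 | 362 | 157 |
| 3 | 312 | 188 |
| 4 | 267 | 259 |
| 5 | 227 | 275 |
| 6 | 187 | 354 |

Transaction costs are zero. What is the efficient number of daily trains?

Bargaining reaches the level where marginal profit last exceeds marginal spark damage.
That holds through level 4 (267 ≥ 259) but not at 5 (227 < 275).

4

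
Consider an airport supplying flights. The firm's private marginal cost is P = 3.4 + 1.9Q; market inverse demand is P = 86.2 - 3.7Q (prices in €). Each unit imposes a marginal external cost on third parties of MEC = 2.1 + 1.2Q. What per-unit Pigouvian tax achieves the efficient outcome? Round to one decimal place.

Social marginal cost = private MC + MEC = 5.5 + 3.1Q.
Set SMC = demand: 5.5 + 3.1Q = 86.2 - 3.7Q → Q* = 11.8676.
The Pigouvian tax equals MEC at Q*: 2.1 + 1.2×11.8676 = 16.3411.

tax = €16.3 per unit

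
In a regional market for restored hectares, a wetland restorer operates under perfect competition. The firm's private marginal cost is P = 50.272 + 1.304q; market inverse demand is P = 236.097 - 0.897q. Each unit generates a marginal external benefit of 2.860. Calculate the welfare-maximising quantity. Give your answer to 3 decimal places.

q* = 85.727

Social marginal cost = private MC − MEB = 47.412 + 1.304q.
Set SMC = demand: 47.412 + 1.304q = 236.097 - 0.897q → q* = 85.7269.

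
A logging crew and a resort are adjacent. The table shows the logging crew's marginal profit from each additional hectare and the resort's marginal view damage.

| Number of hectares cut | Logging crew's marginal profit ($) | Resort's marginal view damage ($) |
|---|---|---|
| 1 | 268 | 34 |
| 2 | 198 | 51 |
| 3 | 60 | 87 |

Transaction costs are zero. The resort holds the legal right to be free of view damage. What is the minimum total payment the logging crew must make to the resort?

$85

Efficient level: marginal profit ≥ marginal view damage through level 2, so k* = 2.
With the resort holding the right, the logging crew must at least compensate total damage at k*: 34 + 51 = 85.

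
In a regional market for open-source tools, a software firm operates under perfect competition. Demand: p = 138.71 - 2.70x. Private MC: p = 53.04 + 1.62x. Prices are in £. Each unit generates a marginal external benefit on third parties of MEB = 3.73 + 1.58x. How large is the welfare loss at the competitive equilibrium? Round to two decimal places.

Market equilibrium (private): 53.04 + 1.62x = 138.71 - 2.70x → x_m = 19.8310.
Social marginal cost = private MC − MEB = 49.31 + 0.04x.
Set SMC = demand: 49.31 + 0.04x = 138.71 - 2.70x → x* = 32.6277.
The welfare-loss triangle has base |x_m − x*| and height MEB(x_m) (the vertical gap between SMC and demand is zero at x* and MEB at x_m).
DWL = ½ × 12.7967 × 35.0630 = 224.3453.

DWL = £224.35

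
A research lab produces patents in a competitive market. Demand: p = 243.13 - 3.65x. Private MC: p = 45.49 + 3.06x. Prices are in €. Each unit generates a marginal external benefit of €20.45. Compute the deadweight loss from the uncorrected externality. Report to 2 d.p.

Market equilibrium (private): 45.49 + 3.06x = 243.13 - 3.65x → x_m = 29.4545.
Social marginal cost = private MC − MEB = 25.04 + 3.06x.
Set SMC = demand: 25.04 + 3.06x = 243.13 - 3.65x → x* = 32.5022.
Height of the DWL triangle at x_m is demand(x_m) − SMC(x_m) = MEB(x_m) = 20.4500.
DWL = ½ × 3.0477 × 20.4500 = 31.1627.

DWL = €31.16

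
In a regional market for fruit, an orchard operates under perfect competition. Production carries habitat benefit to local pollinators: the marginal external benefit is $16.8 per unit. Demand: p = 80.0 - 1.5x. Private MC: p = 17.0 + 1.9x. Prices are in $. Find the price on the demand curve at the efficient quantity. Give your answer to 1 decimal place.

P = $44.8

Social marginal cost = private MC − MEB = 0.2 + 1.9x.
Set SMC = demand: 0.2 + 1.9x = 80.0 - 1.5x → x* = 23.4706.
Consumer price on the demand curve at x*: 80.0 − 1.5×23.4706 = 44.7941.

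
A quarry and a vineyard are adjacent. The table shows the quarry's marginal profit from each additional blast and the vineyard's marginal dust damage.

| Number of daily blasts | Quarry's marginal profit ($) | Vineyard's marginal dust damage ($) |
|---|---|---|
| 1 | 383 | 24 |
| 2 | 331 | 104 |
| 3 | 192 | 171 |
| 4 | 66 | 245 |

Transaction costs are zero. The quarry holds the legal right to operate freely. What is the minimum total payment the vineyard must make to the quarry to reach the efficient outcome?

Left alone the quarry would choose level 4 (marginal profit stays positive).
Efficient level: k* = 3 (marginal profit ≥ marginal dust damage through 3).
The vineyard must at least cover the quarry's forgone profit from cutting 4→3: 66 = 66.

$66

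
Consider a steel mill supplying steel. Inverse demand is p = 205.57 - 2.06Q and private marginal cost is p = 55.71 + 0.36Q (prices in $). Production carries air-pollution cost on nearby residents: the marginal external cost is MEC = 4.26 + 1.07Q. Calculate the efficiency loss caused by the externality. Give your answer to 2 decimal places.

Market equilibrium (private): 55.71 + 0.36Q = 205.57 - 2.06Q → Q_m = 61.9256.
Social marginal cost = private MC + MEC = 59.97 + 1.43Q.
Set SMC = demand: 59.97 + 1.43Q = 205.57 - 2.06Q → Q* = 41.7192.
The loss is the area between SMC and demand from Q* to Q_m; with linear curves that's a triangle of height MEC(Q_m).
DWL = ½ × 20.2064 × 70.5204 = 712.4817.

DWL = $712.48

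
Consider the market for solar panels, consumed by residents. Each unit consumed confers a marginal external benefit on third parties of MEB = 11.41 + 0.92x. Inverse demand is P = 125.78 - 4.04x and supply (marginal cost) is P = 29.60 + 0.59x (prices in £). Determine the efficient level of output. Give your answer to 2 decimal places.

Social marginal benefit = demand + MEB = 137.19 - 3.12x.
Set SMB = MC: 137.19 - 3.12x = 29.60 + 0.59x → x* = 29.0000.

x* = 29.00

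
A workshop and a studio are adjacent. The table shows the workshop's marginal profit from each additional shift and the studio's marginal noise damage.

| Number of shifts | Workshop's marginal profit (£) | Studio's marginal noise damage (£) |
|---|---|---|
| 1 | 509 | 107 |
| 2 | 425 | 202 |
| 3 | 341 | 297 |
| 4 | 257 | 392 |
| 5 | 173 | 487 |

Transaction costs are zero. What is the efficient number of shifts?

Bargaining reaches the level where marginal profit last exceeds marginal noise damage.
That holds through level 3 (341 ≥ 297) but not at 4 (257 < 392).

3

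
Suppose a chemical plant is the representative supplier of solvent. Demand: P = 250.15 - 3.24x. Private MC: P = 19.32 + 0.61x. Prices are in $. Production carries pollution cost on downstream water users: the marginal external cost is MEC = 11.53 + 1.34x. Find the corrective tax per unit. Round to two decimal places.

Social marginal cost = private MC + MEC = 30.85 + 1.95x.
Set SMC = demand: 30.85 + 1.95x = 250.15 - 3.24x → x* = 42.2543.
The Pigouvian tax equals MEC at x*: 11.53 + 1.34×42.2543 = 68.1508.

tax = $68.15 per unit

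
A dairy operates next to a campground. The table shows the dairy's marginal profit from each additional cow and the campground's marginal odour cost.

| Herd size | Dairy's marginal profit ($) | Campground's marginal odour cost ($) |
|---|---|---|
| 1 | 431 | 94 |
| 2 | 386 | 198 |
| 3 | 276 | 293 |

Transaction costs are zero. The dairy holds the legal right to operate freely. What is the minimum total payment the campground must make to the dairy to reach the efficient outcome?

Left alone the dairy would choose level 3 (marginal profit stays positive).
Efficient level: k* = 2 (marginal profit ≥ marginal odour cost through 2).
The campground must at least cover the dairy's forgone profit from cutting 3→2: 276 = 276.

$276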